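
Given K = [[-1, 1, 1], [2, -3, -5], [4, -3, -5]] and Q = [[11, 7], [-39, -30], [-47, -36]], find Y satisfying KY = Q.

K is on the left of Y, so left-multiply by K⁻¹: Y = K⁻¹Q.
K has determinant -4; K⁻¹ = [[0, -1/2, 1/2], [5/2, -1/4, 3/4], [-3/2, -1/4, -1/4]].
Y = K⁻¹Q = [[0, -1/2, 1/2], [5/2, -1/4, 3/4], [-3/2, -1/4, -1/4]] · [[11, 7], [-39, -30], [-47, -36]] = [[-4, -3], [2, -2], [5, 6]].

Y = [[-4, -3], [2, -2], [5, 6]]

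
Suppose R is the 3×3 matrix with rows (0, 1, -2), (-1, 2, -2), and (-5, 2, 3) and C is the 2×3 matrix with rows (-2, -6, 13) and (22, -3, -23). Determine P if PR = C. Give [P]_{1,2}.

R is on the right of P, so right-multiply by R⁻¹: P = CR⁻¹.
det R = -3; the adjugate gives R⁻¹ = [[-10/3, 7/3, -2/3], [-13/3, 10/3, -2/3], [-8/3, 5/3, -1/3]].
P = CR⁻¹ = [[-2, -6, 13], [22, -3, -23]] · [[-10/3, 7/3, -2/3], [-13/3, 10/3, -2/3], [-8/3, 5/3, -1/3]] = [[-2, -3, 1], [1, 3, -5]].

-3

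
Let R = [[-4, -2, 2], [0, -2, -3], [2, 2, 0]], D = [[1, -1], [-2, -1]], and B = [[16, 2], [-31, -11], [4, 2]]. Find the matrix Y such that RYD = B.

Isolating Y: multiply by R⁻¹ from the left and D⁻¹ from the right, so Y = R⁻¹BD⁻¹.
R has determinant -4; R⁻¹ = [[-3/2, -1, -5/2], [3/2, 1, 3], [-1, -1, -2]].
det D = -3; the adjugate gives D⁻¹ = [[1/3, -1/3], [-2/3, -1/3]].
R⁻¹B = [[-3, 3], [5, -2], [7, 5]].
Y = (R⁻¹B)D⁻¹ = [[-3, 0], [3, -1], [-1, -4]].

Y = [[-3, 0], [3, -1], [-1, -4]]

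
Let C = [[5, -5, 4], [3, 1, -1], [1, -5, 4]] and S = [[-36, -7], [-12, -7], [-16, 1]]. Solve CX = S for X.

Left-multiplying both sides by C⁻¹ gives X = C⁻¹S.
det C = -4; the adjugate gives C⁻¹ = [[1/4, 0, -1/4], [13/4, -4, -17/4], [4, -5, -5]].
X = C⁻¹S = [[1/4, 0, -1/4], [13/4, -4, -17/4], [4, -5, -5]] · [[-36, -7], [-12, -7], [-16, 1]] = [[-5, -2], [-1, 1], [-4, 2]].

X = [[-5, -2], [-1, 1], [-4, 2]]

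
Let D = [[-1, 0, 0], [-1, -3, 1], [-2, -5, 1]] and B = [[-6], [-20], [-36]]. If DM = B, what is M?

D is on the left of M, so left-multiply by D⁻¹: M = D⁻¹B.
D has determinant -2; D⁻¹ = [[-1, 0, 0], [1/2, 1/2, -1/2], [1/2, 5/2, -3/2]].
M = D⁻¹B = [[-1, 0, 0], [1/2, 1/2, -1/2], [1/2, 5/2, -3/2]] · [[-6], [-20], [-36]] = [[6], [5], [1]].

M = [[6], [5], [1]]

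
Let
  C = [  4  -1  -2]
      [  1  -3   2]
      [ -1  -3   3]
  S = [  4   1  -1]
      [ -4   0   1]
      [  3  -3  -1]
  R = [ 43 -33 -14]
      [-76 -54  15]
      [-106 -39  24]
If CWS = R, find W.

Left-multiply by C⁻¹ and right-multiply by S⁻¹: W = C⁻¹RS⁻¹.
det C = 5, so C⁻¹ = [[-3/5, 9/5, -8/5], [-1, 2, -2], [-6/5, 13/5, -11/5]].
S has determinant -1; S⁻¹ = [[-3, -4, -1], [1, 1, 0], [-12, -15, -4]].
C⁻¹R = [[7, -15, -3], [17, 3, -4], [-16, -15, 3]].
W = (C⁻¹R)S⁻¹ = [[0, 2, 5], [0, -5, -1], [-3, 4, 4]].

W = [[0, 2, 5], [0, -5, -1], [-3, 4, 4]]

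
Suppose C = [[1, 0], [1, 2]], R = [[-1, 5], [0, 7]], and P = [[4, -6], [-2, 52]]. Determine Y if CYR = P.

Y = [[-4, 2], [3, 2]]

Isolating Y: multiply by C⁻¹ from the left and R⁻¹ from the right, so Y = C⁻¹PR⁻¹.
det C = 2, so C⁻¹ = [[1, 0], [-1/2, 1/2]].
det R = -7, so R⁻¹ = [[-1, 5/7], [0, 1/7]].
C⁻¹P = [[4, -6], [-3, 29]].
Y = (C⁻¹P)R⁻¹ = [[-4, 2], [3, 2]].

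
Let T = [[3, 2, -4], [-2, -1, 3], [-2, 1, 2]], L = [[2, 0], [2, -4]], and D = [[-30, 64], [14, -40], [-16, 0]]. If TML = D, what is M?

M = T⁻¹DL⁻¹ (apply T⁻¹ on the left and L⁻¹ on the right).
det T = -3, so T⁻¹ = [[5/3, 8/3, -2/3], [2/3, 2/3, 1/3], [4/3, 7/3, -1/3]].
det L = -8; the adjugate gives L⁻¹ = [[1/2, 0], [1/4, -1/4]].
T⁻¹D = [[-2, 0], [-16, 16], [-2, -8]].
M = (T⁻¹D)L⁻¹ = [[-1, 0], [-4, -4], [-3, 2]].

M = [[-1, 0], [-4, -4], [-3, 2]]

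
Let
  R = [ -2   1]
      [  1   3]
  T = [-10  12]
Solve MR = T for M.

Since R sits to the right of M, M = TR⁻¹.
det R = -7; the adjugate gives R⁻¹ = [[-3/7, 1/7], [1/7, 2/7]].
M = TR⁻¹ = [[-10, 12]] · [[-3/7, 1/7], [1/7, 2/7]] = [[6, 2]].

M = [[6, 2]]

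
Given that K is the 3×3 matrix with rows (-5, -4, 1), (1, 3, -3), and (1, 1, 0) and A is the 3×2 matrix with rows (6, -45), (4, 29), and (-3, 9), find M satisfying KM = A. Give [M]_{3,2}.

-4

Since K multiplies M on the left, M = K⁻¹A.
K has determinant -5; K⁻¹ = [[-3/5, -1/5, -9/5], [3/5, 1/5, 14/5], [2/5, -1/5, 11/5]].
M = K⁻¹A = [[-3/5, -1/5, -9/5], [3/5, 1/5, 14/5], [2/5, -1/5, 11/5]] · [[6, -45], [4, 29], [-3, 9]] = [[1, 5], [-4, 4], [-5, -4]].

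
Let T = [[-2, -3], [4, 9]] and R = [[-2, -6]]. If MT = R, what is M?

M = [[-1, -1]]

Right-multiplying both sides by T⁻¹ gives M = RT⁻¹.
T has determinant -6; T⁻¹ = [[-3/2, -1/2], [2/3, 1/3]].
M = RT⁻¹ = [[-2, -6]] · [[-3/2, -1/2], [2/3, 1/3]] = [[-1, -1]].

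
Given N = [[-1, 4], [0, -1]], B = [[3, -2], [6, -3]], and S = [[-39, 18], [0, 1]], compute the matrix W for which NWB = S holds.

W = [[5, 4], [2, -1]]

Isolating W: multiply by N⁻¹ from the left and B⁻¹ from the right, so W = N⁻¹SB⁻¹.
det N = 1, so N⁻¹ = [[-1, -4], [0, -1]].
det B = 3, so B⁻¹ = [[-1, 2/3], [-2, 1]].
N⁻¹S = [[39, -22], [0, -1]].
W = (N⁻¹S)B⁻¹ = [[5, 4], [2, -1]].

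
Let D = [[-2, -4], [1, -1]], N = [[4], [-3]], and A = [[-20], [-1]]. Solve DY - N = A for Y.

DY = A + N = [[-16], [-4]].
Since D multiplies Y on the left, Y = D⁻¹(A + N).
det D = 6, so D⁻¹ = [[-1/6, 2/3], [-1/6, -1/3]].
Y = D⁻¹(A + N) = [[0], [4]].

Y = [[0], [4]]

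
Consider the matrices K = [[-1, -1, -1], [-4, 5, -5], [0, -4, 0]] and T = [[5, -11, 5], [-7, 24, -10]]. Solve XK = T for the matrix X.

X = [[-5, 0, 4], [-5, 3, -1]]

Since K sits to the right of X, X = TK⁻¹.
det K = 4; the adjugate gives K⁻¹ = [[-5, 1, 5/2], [0, 0, -1/4], [4, -1, -9/4]].
X = TK⁻¹ = [[5, -11, 5], [-7, 24, -10]] · [[-5, 1, 5/2], [0, 0, -1/4], [4, -1, -9/4]] = [[-5, 0, 4], [-5, 3, -1]].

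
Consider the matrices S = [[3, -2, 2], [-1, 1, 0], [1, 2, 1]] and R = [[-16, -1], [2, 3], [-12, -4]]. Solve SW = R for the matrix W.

W = [[-4, -5], [-2, -2], [-4, 5]]

Left-multiplying both sides by S⁻¹ gives W = S⁻¹R.
S has determinant -5; S⁻¹ = [[-1/5, -6/5, 2/5], [-1/5, -1/5, 2/5], [3/5, 8/5, -1/5]].
W = S⁻¹R = [[-1/5, -6/5, 2/5], [-1/5, -1/5, 2/5], [3/5, 8/5, -1/5]] · [[-16, -1], [2, 3], [-12, -4]] = [[-4, -5], [-2, -2], [-4, 5]].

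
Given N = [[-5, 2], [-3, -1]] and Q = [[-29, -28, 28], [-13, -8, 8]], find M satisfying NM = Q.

N is on the left of M, so left-multiply by N⁻¹: M = N⁻¹Q.
det N = 11, so N⁻¹ = [[-1/11, -2/11], [3/11, -5/11]].
M = N⁻¹Q = [[-1/11, -2/11], [3/11, -5/11]] · [[-29, -28, 28], [-13, -8, 8]] = [[5, 4, -4], [-2, -4, 4]].

M = [[5, 4, -4], [-2, -4, 4]]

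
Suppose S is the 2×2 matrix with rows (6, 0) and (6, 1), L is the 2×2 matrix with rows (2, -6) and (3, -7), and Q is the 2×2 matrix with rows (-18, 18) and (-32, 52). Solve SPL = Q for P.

Left-multiply by S⁻¹ and right-multiply by L⁻¹: P = S⁻¹QL⁻¹.
det S = 6; the adjugate gives S⁻¹ = [[1/6, 0], [-1, 1]].
det L = 4, so L⁻¹ = [[-7/4, 3/2], [-3/4, 1/2]].
S⁻¹Q = [[-3, 3], [-14, 34]].
P = (S⁻¹Q)L⁻¹ = [[3, -3], [-1, -4]].

P = [[3, -3], [-1, -4]]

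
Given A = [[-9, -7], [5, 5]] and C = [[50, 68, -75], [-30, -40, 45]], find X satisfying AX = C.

A is on the left of X, so left-multiply by A⁻¹: X = A⁻¹C.
det A = -10, so A⁻¹ = [[-1/2, -7/10], [1/2, 9/10]].
X = A⁻¹C = [[-1/2, -7/10], [1/2, 9/10]] · [[50, 68, -75], [-30, -40, 45]] = [[-4, -6, 6], [-2, -2, 3]].

X = [[-4, -6, 6], [-2, -2, 3]]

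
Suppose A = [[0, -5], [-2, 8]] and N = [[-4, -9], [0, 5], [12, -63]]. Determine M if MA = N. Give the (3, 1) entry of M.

Right-multiplying both sides by A⁻¹ gives M = NA⁻¹.
det A = -10, so A⁻¹ = [[-4/5, -1/2], [-1/5, 0]].
M = NA⁻¹ = [[-4, -9], [0, 5], [12, -63]] · [[-4/5, -1/2], [-1/5, 0]] = [[5, 2], [-1, 0], [3, -6]].

3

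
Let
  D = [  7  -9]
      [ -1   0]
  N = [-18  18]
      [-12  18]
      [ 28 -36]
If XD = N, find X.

Right-multiplying both sides by D⁻¹ gives X = ND⁻¹.
D has determinant -9; D⁻¹ = [[0, -1], [-1/9, -7/9]].
X = ND⁻¹ = [[-18, 18], [-12, 18], [28, -36]] · [[0, -1], [-1/9, -7/9]] = [[-2, 4], [-2, -2], [4, 0]].

X = [[-2, 4], [-2, -2], [4, 0]]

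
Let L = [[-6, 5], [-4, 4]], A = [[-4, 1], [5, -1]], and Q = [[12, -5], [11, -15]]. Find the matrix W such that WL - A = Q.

WL = Q + A = [[8, -4], [16, -16]].
L is on the right of W, so right-multiply by L⁻¹: W = (Q + A)L⁻¹.
det L = -4; the adjugate gives L⁻¹ = [[-1, 5/4], [-1, 3/2]].
W = (Q + A)L⁻¹ = [[-4, 4], [0, -4]].

W = [[-4, 4], [0, -4]]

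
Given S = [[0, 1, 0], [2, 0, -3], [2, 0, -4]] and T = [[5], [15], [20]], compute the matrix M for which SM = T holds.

M = [[0], [5], [-5]]

S is on the left of M, so left-multiply by S⁻¹: M = S⁻¹T.
det S = 2, so S⁻¹ = [[0, 2, -3/2], [1, 0, 0], [0, 1, -1]].
M = S⁻¹T = [[0, 2, -3/2], [1, 0, 0], [0, 1, -1]] · [[5], [15], [20]] = [[0], [5], [-5]].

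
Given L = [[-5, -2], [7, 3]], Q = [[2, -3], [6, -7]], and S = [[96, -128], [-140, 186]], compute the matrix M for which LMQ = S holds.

Isolating M: multiply by L⁻¹ from the left and Q⁻¹ from the right, so M = L⁻¹SQ⁻¹.
L has determinant -1; L⁻¹ = [[-3, -2], [7, 5]].
det Q = 4; the adjugate gives Q⁻¹ = [[-7/4, 3/4], [-3/2, 1/2]].
L⁻¹S = [[-8, 12], [-28, 34]].
M = (L⁻¹S)Q⁻¹ = [[-4, 0], [-2, -4]].

M = [[-4, 0], [-2, -4]]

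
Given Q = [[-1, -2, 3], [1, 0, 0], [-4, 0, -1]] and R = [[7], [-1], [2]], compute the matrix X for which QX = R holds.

X = [[-1], [0], [2]]

Since Q multiplies X on the left, X = Q⁻¹R.
Q has determinant -2; Q⁻¹ = [[0, 1, 0], [-1/2, -13/2, -3/2], [0, -4, -1]].
X = Q⁻¹R = [[0, 1, 0], [-1/2, -13/2, -3/2], [0, -4, -1]] · [[7], [-1], [2]] = [[-1], [0], [2]].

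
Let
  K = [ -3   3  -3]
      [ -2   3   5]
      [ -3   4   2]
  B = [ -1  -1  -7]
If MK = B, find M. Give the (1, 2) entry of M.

2

K is on the right of M, so right-multiply by K⁻¹: M = BK⁻¹.
det K = 6; the adjugate gives K⁻¹ = [[-7/3, -3, 4], [-11/6, -5/2, 7/2], [1/6, 1/2, -1/2]].
M = BK⁻¹ = [[-1, -1, -7]] · [[-7/3, -3, 4], [-11/6, -5/2, 7/2], [1/6, 1/2, -1/2]] = [[3, 2, -4]].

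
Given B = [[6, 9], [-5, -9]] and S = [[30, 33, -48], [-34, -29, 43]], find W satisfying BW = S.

Since B multiplies W on the left, W = B⁻¹S.
det B = -9; the adjugate gives B⁻¹ = [[1, 1], [-5/9, -2/3]].
W = B⁻¹S = [[1, 1], [-5/9, -2/3]] · [[30, 33, -48], [-34, -29, 43]] = [[-4, 4, -5], [6, 1, -2]].

W = [[-4, 4, -5], [6, 1, -2]]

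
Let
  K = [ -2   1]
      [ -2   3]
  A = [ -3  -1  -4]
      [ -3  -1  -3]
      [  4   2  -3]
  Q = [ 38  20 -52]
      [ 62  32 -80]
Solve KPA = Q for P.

P = [[-4, 3, -4], [5, -5, 3]]

Isolating P: multiply by K⁻¹ from the left and A⁻¹ from the right, so P = K⁻¹QA⁻¹.
det K = -4, so K⁻¹ = [[-3/4, 1/4], [-1/2, 1/2]].
A has determinant 2; A⁻¹ = [[9/2, -11/2, -1/2], [-21/2, 25/2, 3/2], [-1, 1, 0]].
K⁻¹Q = [[-13, -7, 19], [12, 6, -14]].
P = (K⁻¹Q)A⁻¹ = [[-4, 3, -4], [5, -5, 3]].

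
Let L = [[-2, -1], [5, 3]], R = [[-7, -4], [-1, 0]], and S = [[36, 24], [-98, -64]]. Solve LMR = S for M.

Left-multiply by L⁻¹ and right-multiply by R⁻¹: M = L⁻¹SR⁻¹.
L has determinant -1; L⁻¹ = [[-3, -1], [5, 2]].
R has determinant -4; R⁻¹ = [[0, -1], [-1/4, 7/4]].
L⁻¹S = [[-10, -8], [-16, -8]].
M = (L⁻¹S)R⁻¹ = [[2, -4], [2, 2]].

M = [[2, -4], [2, 2]]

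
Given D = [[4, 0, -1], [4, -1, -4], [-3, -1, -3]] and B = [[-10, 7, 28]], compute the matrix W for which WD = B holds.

Since D sits to the right of W, W = BD⁻¹.
det D = 3; the adjugate gives D⁻¹ = [[-1/3, 1/3, -1/3], [8, -5, 4], [-7/3, 4/3, -4/3]].
W = BD⁻¹ = [[-10, 7, 28]] · [[-1/3, 1/3, -1/3], [8, -5, 4], [-7/3, 4/3, -4/3]] = [[-6, -1, -6]].

W = [[-6, -1, -6]]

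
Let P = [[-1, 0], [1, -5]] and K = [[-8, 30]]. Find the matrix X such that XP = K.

X = [[2, -6]]

Right-multiplying both sides by P⁻¹ gives X = KP⁻¹.
P has determinant 5; P⁻¹ = [[-1, 0], [-1/5, -1/5]].
X = KP⁻¹ = [[-8, 30]] · [[-1, 0], [-1/5, -1/5]] = [[2, -6]].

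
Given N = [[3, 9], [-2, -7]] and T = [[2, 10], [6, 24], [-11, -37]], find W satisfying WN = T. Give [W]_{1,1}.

-2

Right-multiplying both sides by N⁻¹ gives W = TN⁻¹.
det N = -3; the adjugate gives N⁻¹ = [[7/3, 3], [-2/3, -1]].
W = TN⁻¹ = [[2, 10], [6, 24], [-11, -37]] · [[7/3, 3], [-2/3, -1]] = [[-2, -4], [-2, -6], [-1, 4]].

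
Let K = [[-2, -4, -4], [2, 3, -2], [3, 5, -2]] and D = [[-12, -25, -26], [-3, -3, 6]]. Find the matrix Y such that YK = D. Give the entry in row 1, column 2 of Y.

Since K sits to the right of Y, Y = DK⁻¹.
K has determinant -4; K⁻¹ = [[-1, 7, -5], [1/2, -4, 3], [-1/4, 1/2, -1/2]].
Y = DK⁻¹ = [[-12, -25, -26], [-3, -3, 6]] · [[-1, 7, -5], [1/2, -4, 3], [-1/4, 1/2, -1/2]] = [[6, 3, -2], [0, -6, 3]].

3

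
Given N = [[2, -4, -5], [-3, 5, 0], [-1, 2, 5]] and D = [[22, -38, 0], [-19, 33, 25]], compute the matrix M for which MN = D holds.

Right-multiplying both sides by N⁻¹ gives M = DN⁻¹.
det N = -5, so N⁻¹ = [[-5, -2, -5], [-3, -1, -3], [1/5, 0, 2/5]].
M = DN⁻¹ = [[22, -38, 0], [-19, 33, 25]] · [[-5, -2, -5], [-3, -1, -3], [1/5, 0, 2/5]] = [[4, -6, 4], [1, 5, 6]].

M = [[4, -6, 4], [1, 5, 6]]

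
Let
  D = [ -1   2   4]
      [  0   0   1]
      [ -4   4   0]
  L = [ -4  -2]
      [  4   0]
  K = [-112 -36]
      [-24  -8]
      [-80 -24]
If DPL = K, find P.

P = D⁻¹KL⁻¹ (apply D⁻¹ on the left and L⁻¹ on the right).
det D = -4; the adjugate gives D⁻¹ = [[1, -4, -1/2], [1, -4, -1/4], [0, 1, 0]].
det L = 8, so L⁻¹ = [[0, 1/4], [-1/2, -1/2]].
D⁻¹K = [[24, 8], [4, 2], [-24, -8]].
P = (D⁻¹K)L⁻¹ = [[-4, 2], [-1, 0], [4, -2]].

P = [[-4, 2], [-1, 0], [4, -2]]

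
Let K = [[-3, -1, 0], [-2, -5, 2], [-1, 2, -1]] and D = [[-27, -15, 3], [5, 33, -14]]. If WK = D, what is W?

Right-multiplying both sides by K⁻¹ gives W = DK⁻¹.
det K = 1; the adjugate gives K⁻¹ = [[1, -1, -2], [-4, 3, 6], [-9, 7, 13]].
W = DK⁻¹ = [[-27, -15, 3], [5, 33, -14]] · [[1, -1, -2], [-4, 3, 6], [-9, 7, 13]] = [[6, 3, 3], [-1, -4, 6]].

W = [[6, 3, 3], [-1, -4, 6]]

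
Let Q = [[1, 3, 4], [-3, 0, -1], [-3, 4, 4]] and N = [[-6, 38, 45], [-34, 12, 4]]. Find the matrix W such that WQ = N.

W = [[6, -1, 5], [-4, 4, 6]]

Q is on the right of W, so right-multiply by Q⁻¹: W = NQ⁻¹.
det Q = 1; the adjugate gives Q⁻¹ = [[4, 4, -3], [15, 16, -11], [-12, -13, 9]].
W = NQ⁻¹ = [[-6, 38, 45], [-34, 12, 4]] · [[4, 4, -3], [15, 16, -11], [-12, -13, 9]] = [[6, -1, 5], [-4, 4, 6]].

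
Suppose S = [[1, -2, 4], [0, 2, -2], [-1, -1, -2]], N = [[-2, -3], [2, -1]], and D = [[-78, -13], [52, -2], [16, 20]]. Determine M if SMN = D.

M = [[1, 4], [0, 5], [3, -5]]

Left-multiply by S⁻¹ and right-multiply by N⁻¹: M = S⁻¹DN⁻¹.
S has determinant -2; S⁻¹ = [[3, 4, 2], [-1, -1, -1], [-1, -3/2, -1]].
det N = 8; the adjugate gives N⁻¹ = [[-1/8, 3/8], [-1/4, -1/4]].
S⁻¹D = [[6, -7], [10, -5], [-16, -4]].
M = (S⁻¹D)N⁻¹ = [[1, 4], [0, 5], [3, -5]].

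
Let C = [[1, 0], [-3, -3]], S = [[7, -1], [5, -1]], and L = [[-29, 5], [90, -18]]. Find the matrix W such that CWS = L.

W = [[-2, -3], [2, -3]]

Isolating W: multiply by C⁻¹ from the left and S⁻¹ from the right, so W = C⁻¹LS⁻¹.
det C = -3, so C⁻¹ = [[1, 0], [-1, -1/3]].
det S = -2; the adjugate gives S⁻¹ = [[1/2, -1/2], [5/2, -7/2]].
C⁻¹L = [[-29, 5], [-1, 1]].
W = (C⁻¹L)S⁻¹ = [[-2, -3], [2, -3]].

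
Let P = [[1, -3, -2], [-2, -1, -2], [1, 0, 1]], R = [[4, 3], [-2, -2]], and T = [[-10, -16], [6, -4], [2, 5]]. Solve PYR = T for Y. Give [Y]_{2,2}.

Y = P⁻¹TR⁻¹ (apply P⁻¹ on the left and R⁻¹ on the right).
det P = -3; the adjugate gives P⁻¹ = [[1/3, -1, -4/3], [0, -1, -2], [-1/3, 1, 7/3]].
R has determinant -2; R⁻¹ = [[1, 3/2], [-1, -2]].
P⁻¹T = [[-12, -8], [-10, -6], [14, 13]].
Y = (P⁻¹T)R⁻¹ = [[-4, -2], [-4, -3], [1, -5]].

-3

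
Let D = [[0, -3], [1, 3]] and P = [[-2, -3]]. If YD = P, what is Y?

Y = [[-1, -2]]

Right-multiplying both sides by D⁻¹ gives Y = PD⁻¹.
det D = 3, so D⁻¹ = [[1, 1], [-1/3, 0]].
Y = PD⁻¹ = [[-2, -3]] · [[1, 1], [-1/3, 0]] = [[-1, -2]].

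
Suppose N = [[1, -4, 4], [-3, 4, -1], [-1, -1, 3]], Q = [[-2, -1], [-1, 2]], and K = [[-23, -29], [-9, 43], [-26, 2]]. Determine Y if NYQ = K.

Y = [[-5, -3], [-5, 3], [0, 2]]

Isolating Y: multiply by N⁻¹ from the left and Q⁻¹ from the right, so Y = N⁻¹KQ⁻¹.
det N = -1; the adjugate gives N⁻¹ = [[-11, -8, 12], [-10, -7, 11], [-7, -5, 8]].
det Q = -5, so Q⁻¹ = [[-2/5, -1/5], [-1/5, 2/5]].
N⁻¹K = [[13, -1], [7, 11], [-2, 4]].
Y = (N⁻¹K)Q⁻¹ = [[-5, -3], [-5, 3], [0, 2]].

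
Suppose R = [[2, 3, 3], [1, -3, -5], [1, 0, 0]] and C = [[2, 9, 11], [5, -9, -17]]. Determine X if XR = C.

Since R sits to the right of X, X = CR⁻¹.
R has determinant -6; R⁻¹ = [[0, 0, 1], [5/6, 1/2, -13/6], [-1/2, -1/2, 3/2]].
X = CR⁻¹ = [[2, 9, 11], [5, -9, -17]] · [[0, 0, 1], [5/6, 1/2, -13/6], [-1/2, -1/2, 3/2]] = [[2, -1, -1], [1, 4, -1]].

X = [[2, -1, -1], [1, 4, -1]]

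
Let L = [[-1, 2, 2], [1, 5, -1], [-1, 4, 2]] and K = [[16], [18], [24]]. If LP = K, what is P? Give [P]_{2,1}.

Left-multiplying both sides by L⁻¹ gives P = L⁻¹K.
det L = 2, so L⁻¹ = [[7, 2, -6], [-1/2, 0, 1/2], [9/2, 1, -7/2]].
P = L⁻¹K = [[7, 2, -6], [-1/2, 0, 1/2], [9/2, 1, -7/2]] · [[16], [18], [24]] = [[4], [4], [6]].

4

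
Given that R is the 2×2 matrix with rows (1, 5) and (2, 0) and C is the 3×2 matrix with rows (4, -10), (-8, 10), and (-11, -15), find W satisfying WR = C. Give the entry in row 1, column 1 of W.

-2

R is on the right of W, so right-multiply by R⁻¹: W = CR⁻¹.
det R = -10; the adjugate gives R⁻¹ = [[0, 1/2], [1/5, -1/10]].
W = CR⁻¹ = [[4, -10], [-8, 10], [-11, -15]] · [[0, 1/2], [1/5, -1/10]] = [[-2, 3], [2, -5], [-3, -4]].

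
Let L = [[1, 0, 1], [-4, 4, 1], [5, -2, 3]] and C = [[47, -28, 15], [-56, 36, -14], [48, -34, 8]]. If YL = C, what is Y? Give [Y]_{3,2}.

-6

L is on the right of Y, so right-multiply by L⁻¹: Y = CL⁻¹.
L has determinant 2; L⁻¹ = [[7, -1, -2], [17/2, -1, -5/2], [-6, 1, 2]].
Y = CL⁻¹ = [[47, -28, 15], [-56, 36, -14], [48, -34, 8]] · [[7, -1, -2], [17/2, -1, -5/2], [-6, 1, 2]] = [[1, -4, 6], [-2, 6, -6], [-1, -6, 5]].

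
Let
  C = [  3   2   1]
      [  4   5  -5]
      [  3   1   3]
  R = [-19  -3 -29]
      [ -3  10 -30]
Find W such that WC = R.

W = [[-4, 2, -5], [0, 3, -5]]

Since C sits to the right of W, W = RC⁻¹.
det C = -5; the adjugate gives C⁻¹ = [[-4, 1, 3], [27/5, -6/5, -19/5], [11/5, -3/5, -7/5]].
W = RC⁻¹ = [[-19, -3, -29], [-3, 10, -30]] · [[-4, 1, 3], [27/5, -6/5, -19/5], [11/5, -3/5, -7/5]] = [[-4, 2, -5], [0, 3, -5]].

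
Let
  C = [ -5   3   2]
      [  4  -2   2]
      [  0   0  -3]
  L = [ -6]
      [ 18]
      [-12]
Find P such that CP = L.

P = [[1], [-3], [4]]

Left-multiplying both sides by C⁻¹ gives P = C⁻¹L.
det C = 6; the adjugate gives C⁻¹ = [[1, 3/2, 5/3], [2, 5/2, 3], [0, 0, -1/3]].
P = C⁻¹L = [[1, 3/2, 5/3], [2, 5/2, 3], [0, 0, -1/3]] · [[-6], [18], [-12]] = [[1], [-3], [4]].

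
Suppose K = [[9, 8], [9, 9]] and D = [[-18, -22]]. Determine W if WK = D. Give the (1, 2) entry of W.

Since K sits to the right of W, W = DK⁻¹.
K has determinant 9; K⁻¹ = [[1, -8/9], [-1, 1]].
W = DK⁻¹ = [[-18, -22]] · [[1, -8/9], [-1, 1]] = [[4, -6]].

-6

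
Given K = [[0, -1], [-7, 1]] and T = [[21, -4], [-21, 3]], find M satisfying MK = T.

M = [[1, -3], [0, 3]]

K is on the right of M, so right-multiply by K⁻¹: M = TK⁻¹.
K has determinant -7; K⁻¹ = [[-1/7, -1/7], [-1, 0]].
M = TK⁻¹ = [[21, -4], [-21, 3]] · [[-1/7, -1/7], [-1, 0]] = [[1, -3], [0, 3]].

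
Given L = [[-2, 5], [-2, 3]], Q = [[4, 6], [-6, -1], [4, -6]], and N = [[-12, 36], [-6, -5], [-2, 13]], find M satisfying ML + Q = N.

ML = N − Q = [[-16, 30], [0, -4], [-6, 19]].
Right-multiplying both sides by L⁻¹ gives M = (N − Q)L⁻¹.
det L = 4; the adjugate gives L⁻¹ = [[3/4, -5/4], [1/2, -1/2]].
M = (N − Q)L⁻¹ = [[3, 5], [-2, 2], [5, -2]].

M = [[3, 5], [-2, 2], [5, -2]]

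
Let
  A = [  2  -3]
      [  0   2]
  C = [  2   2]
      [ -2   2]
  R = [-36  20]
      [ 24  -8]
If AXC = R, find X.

X = A⁻¹RC⁻¹ (apply A⁻¹ on the left and C⁻¹ on the right).
det A = 4, so A⁻¹ = [[1/2, 3/4], [0, 1/2]].
C has determinant 8; C⁻¹ = [[1/4, -1/4], [1/4, 1/4]].
A⁻¹R = [[0, 4], [12, -4]].
X = (A⁻¹R)C⁻¹ = [[1, 1], [2, -4]].

X = [[1, 1], [2, -4]]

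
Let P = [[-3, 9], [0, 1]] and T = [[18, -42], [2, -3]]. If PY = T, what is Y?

Y = [[0, 5], [2, -3]]

P is on the left of Y, so left-multiply by P⁻¹: Y = P⁻¹T.
det P = -3, so P⁻¹ = [[-1/3, 3], [0, 1]].
Y = P⁻¹T = [[-1/3, 3], [0, 1]] · [[18, -42], [2, -3]] = [[0, 5], [2, -3]].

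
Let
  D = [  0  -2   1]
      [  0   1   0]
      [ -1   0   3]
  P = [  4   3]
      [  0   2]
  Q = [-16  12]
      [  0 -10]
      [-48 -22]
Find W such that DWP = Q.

Left-multiply by D⁻¹ and right-multiply by P⁻¹: W = D⁻¹QP⁻¹.
D has determinant 1; D⁻¹ = [[3, 6, -1], [0, 1, 0], [1, 2, 0]].
det P = 8, so P⁻¹ = [[1/4, -3/8], [0, 1/2]].
D⁻¹Q = [[0, -2], [0, -10], [-16, -8]].
W = (D⁻¹Q)P⁻¹ = [[0, -1], [0, -5], [-4, 2]].

W = [[0, -1], [0, -5], [-4, 2]]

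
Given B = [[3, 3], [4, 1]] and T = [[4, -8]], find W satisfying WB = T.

W = [[-4, 4]]

Since B sits to the right of W, W = TB⁻¹.
det B = -9, so B⁻¹ = [[-1/9, 1/3], [4/9, -1/3]].
W = TB⁻¹ = [[4, -8]] · [[-1/9, 1/3], [4/9, -1/3]] = [[-4, 4]].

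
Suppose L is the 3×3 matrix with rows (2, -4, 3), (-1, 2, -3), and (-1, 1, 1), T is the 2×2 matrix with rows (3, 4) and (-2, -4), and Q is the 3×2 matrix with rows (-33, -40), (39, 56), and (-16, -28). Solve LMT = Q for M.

M = [[0, 2], [1, 4], [-3, 3]]

Left-multiply by L⁻¹ and right-multiply by T⁻¹: M = L⁻¹QT⁻¹.
det L = -3; the adjugate gives L⁻¹ = [[-5/3, -7/3, -2], [-4/3, -5/3, -1], [-1/3, -2/3, 0]].
det T = -4, so T⁻¹ = [[1, 1], [-1/2, -3/4]].
L⁻¹Q = [[-4, -8], [-5, -12], [-15, -24]].
M = (L⁻¹Q)T⁻¹ = [[0, 2], [1, 4], [-3, 3]].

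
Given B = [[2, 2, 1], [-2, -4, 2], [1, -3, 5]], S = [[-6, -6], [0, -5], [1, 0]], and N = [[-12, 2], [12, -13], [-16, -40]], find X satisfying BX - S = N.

BX = N + S = [[-18, -4], [12, -18], [-15, -40]].
Left-multiplying both sides by B⁻¹ gives X = B⁻¹(N + S).
det B = 6, so B⁻¹ = [[-7/3, -13/6, 4/3], [2, 3/2, -1], [5/3, 4/3, -2/3]].
X = B⁻¹(N + S) = [[-4, -5], [-3, 5], [-4, -4]].

X = [[-4, -5], [-3, 5], [-4, -4]]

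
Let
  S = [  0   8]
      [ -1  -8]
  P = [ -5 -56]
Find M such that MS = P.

S is on the right of M, so right-multiply by S⁻¹: M = PS⁻¹.
det S = 8; the adjugate gives S⁻¹ = [[-1, -1], [1/8, 0]].
M = PS⁻¹ = [[-5, -56]] · [[-1, -1], [1/8, 0]] = [[-2, 5]].

M = [[-2, 5]]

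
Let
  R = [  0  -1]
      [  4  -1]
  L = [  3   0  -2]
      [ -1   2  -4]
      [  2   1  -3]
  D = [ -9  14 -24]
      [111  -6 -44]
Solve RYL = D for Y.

Isolating Y: multiply by R⁻¹ from the left and L⁻¹ from the right, so Y = R⁻¹DL⁻¹.
R has determinant 4; R⁻¹ = [[-1/4, 1/4], [-1, 0]].
L has determinant 4; L⁻¹ = [[-1/2, -1/2, 1], [-11/4, -5/4, 7/2], [-5/4, -3/4, 3/2]].
R⁻¹D = [[30, -5, -5], [9, -14, 24]].
Y = (R⁻¹D)L⁻¹ = [[5, -5, 5], [4, -5, -4]].

Y = [[5, -5, 5], [4, -5, -4]]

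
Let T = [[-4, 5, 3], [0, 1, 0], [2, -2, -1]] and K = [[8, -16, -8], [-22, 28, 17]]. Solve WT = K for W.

Right-multiplying both sides by T⁻¹ gives W = KT⁻¹.
det T = -2; the adjugate gives T⁻¹ = [[1/2, 1/2, 3/2], [0, 1, 0], [1, -1, 2]].
W = KT⁻¹ = [[8, -16, -8], [-22, 28, 17]] · [[1/2, 1/2, 3/2], [0, 1, 0], [1, -1, 2]] = [[-4, -4, -4], [6, 0, 1]].

W = [[-4, -4, -4], [6, 0, 1]]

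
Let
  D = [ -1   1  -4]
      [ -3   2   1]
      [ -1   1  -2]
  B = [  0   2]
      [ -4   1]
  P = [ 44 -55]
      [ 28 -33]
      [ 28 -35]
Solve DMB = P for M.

Isolating M: multiply by D⁻¹ from the left and B⁻¹ from the right, so M = D⁻¹PB⁻¹.
det D = 2, so D⁻¹ = [[-5/2, -1, 9/2], [-7/2, -1, 13/2], [-1/2, 0, 1/2]].
B has determinant 8; B⁻¹ = [[1/8, -1/4], [1/2, 0]].
D⁻¹P = [[-12, 13], [0, -2], [-8, 10]].
M = (D⁻¹P)B⁻¹ = [[5, 3], [-1, 0], [4, 2]].

M = [[5, 3], [-1, 0], [4, 2]]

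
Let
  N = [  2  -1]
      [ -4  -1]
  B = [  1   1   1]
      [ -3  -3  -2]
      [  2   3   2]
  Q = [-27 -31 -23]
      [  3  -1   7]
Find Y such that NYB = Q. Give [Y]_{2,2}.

-4

Isolating Y: multiply by N⁻¹ from the left and B⁻¹ from the right, so Y = N⁻¹QB⁻¹.
N has determinant -6; N⁻¹ = [[1/6, -1/6], [-2/3, -1/3]].
det B = -1, so B⁻¹ = [[0, -1, -1], [-2, 0, 1], [3, 1, 0]].
N⁻¹Q = [[-5, -5, -5], [17, 21, 13]].
Y = (N⁻¹Q)B⁻¹ = [[-5, 0, 0], [-3, -4, 4]].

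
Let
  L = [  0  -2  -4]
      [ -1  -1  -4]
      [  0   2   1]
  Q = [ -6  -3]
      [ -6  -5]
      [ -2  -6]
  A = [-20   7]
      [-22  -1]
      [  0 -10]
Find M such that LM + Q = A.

LM = A − Q = [[-14, 10], [-16, 4], [2, -4]].
Since L multiplies M on the left, M = L⁻¹(A − Q).
det L = 6; the adjugate gives L⁻¹ = [[7/6, -1, 2/3], [1/6, 0, 2/3], [-1/3, 0, -1/3]].
M = L⁻¹(A − Q) = [[1, 5], [-1, -1], [4, -2]].

M = [[1, 5], [-1, -1], [4, -2]]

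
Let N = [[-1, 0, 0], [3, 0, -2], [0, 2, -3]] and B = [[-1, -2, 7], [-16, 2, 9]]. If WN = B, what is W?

W = [[-5, -2, -1], [-2, -6, 1]]

Right-multiplying both sides by N⁻¹ gives W = BN⁻¹.
det N = -4, so N⁻¹ = [[-1, 0, 0], [-9/4, -3/4, 1/2], [-3/2, -1/2, 0]].
W = BN⁻¹ = [[-1, -2, 7], [-16, 2, 9]] · [[-1, 0, 0], [-9/4, -3/4, 1/2], [-3/2, -1/2, 0]] = [[-5, -2, -1], [-2, -6, 1]].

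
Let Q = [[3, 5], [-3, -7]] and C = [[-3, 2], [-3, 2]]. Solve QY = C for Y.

Y = [[-6, 4], [3, -2]]

Left-multiplying both sides by Q⁻¹ gives Y = Q⁻¹C.
Q has determinant -6; Q⁻¹ = [[7/6, 5/6], [-1/2, -1/2]].
Y = Q⁻¹C = [[7/6, 5/6], [-1/2, -1/2]] · [[-3, 2], [-3, 2]] = [[-6, 4], [3, -2]].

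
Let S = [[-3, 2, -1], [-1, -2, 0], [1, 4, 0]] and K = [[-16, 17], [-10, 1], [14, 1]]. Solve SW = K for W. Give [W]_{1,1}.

Since S multiplies W on the left, W = S⁻¹K.
S has determinant 2; S⁻¹ = [[0, -2, -1], [0, 1/2, 1/2], [-1, 7, 4]].
W = S⁻¹K = [[0, -2, -1], [0, 1/2, 1/2], [-1, 7, 4]] · [[-16, 17], [-10, 1], [14, 1]] = [[6, -3], [2, 1], [2, -6]].

6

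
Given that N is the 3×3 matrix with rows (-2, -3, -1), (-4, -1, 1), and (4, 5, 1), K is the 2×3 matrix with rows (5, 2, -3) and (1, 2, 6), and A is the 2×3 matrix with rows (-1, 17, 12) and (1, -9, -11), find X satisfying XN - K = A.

X = [[-4, 3, 2], [3, -2, 0]]

XN = A + K = [[4, 19, 9], [2, -7, -5]].
N is on the right of X, so right-multiply by N⁻¹: X = (A + K)N⁻¹.
det N = 4, so N⁻¹ = [[-3/2, -1/2, -1], [2, 1/2, 3/2], [-4, -1/2, -5/2]].
X = (A + K)N⁻¹ = [[-4, 3, 2], [3, -2, 0]].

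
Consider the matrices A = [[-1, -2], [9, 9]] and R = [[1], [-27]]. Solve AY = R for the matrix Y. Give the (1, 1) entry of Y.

Left-multiplying both sides by A⁻¹ gives Y = A⁻¹R.
det A = 9, so A⁻¹ = [[1, 2/9], [-1, -1/9]].
Y = A⁻¹R = [[1, 2/9], [-1, -1/9]] · [[1], [-27]] = [[-5], [2]].

-5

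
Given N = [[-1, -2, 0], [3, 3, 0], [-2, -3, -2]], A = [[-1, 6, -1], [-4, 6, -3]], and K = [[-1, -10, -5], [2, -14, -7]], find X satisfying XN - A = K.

X = [[-1, 1, 3], [1, 3, 5]]

XN = K + A = [[-2, -4, -6], [-2, -8, -10]].
Right-multiplying both sides by N⁻¹ gives X = (K + A)N⁻¹.
N has determinant -6; N⁻¹ = [[1, 2/3, 0], [-1, -1/3, 0], [1/2, -1/6, -1/2]].
X = (K + A)N⁻¹ = [[-1, 1, 3], [1, 3, 5]].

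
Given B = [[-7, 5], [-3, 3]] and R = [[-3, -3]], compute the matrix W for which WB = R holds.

W = [[3, -6]]

B is on the right of W, so right-multiply by B⁻¹: W = RB⁻¹.
det B = -6, so B⁻¹ = [[-1/2, 5/6], [-1/2, 7/6]].
W = RB⁻¹ = [[-3, -3]] · [[-1/2, 5/6], [-1/2, 7/6]] = [[3, -6]].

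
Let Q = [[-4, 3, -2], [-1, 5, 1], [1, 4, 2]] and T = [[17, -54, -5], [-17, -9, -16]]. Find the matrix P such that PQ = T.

Right-multiplying both sides by Q⁻¹ gives P = TQ⁻¹.
det Q = 3, so Q⁻¹ = [[2, -14/3, 13/3], [1, -2, 2], [-3, 19/3, -17/3]].
P = TQ⁻¹ = [[17, -54, -5], [-17, -9, -16]] · [[2, -14/3, 13/3], [1, -2, 2], [-3, 19/3, -17/3]] = [[-5, -3, -6], [5, -4, -1]].

P = [[-5, -3, -6], [5, -4, -1]]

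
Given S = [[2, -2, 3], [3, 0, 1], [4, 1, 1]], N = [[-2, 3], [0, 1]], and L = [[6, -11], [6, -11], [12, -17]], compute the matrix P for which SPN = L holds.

P = [[0, -2], [-3, 5], [-3, 4]]

P = S⁻¹LN⁻¹ (apply S⁻¹ on the left and N⁻¹ on the right).
det S = 5; the adjugate gives S⁻¹ = [[-1/5, 1, -2/5], [1/5, -2, 7/5], [3/5, -2, 6/5]].
det N = -2, so N⁻¹ = [[-1/2, 3/2], [0, 1]].
S⁻¹L = [[0, -2], [6, -4], [6, -5]].
P = (S⁻¹L)N⁻¹ = [[0, -2], [-3, 5], [-3, 4]].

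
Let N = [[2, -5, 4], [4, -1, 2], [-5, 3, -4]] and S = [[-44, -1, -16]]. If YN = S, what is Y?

Right-multiplying both sides by N⁻¹ gives Y = SN⁻¹.
det N = -6; the adjugate gives N⁻¹ = [[1/3, 4/3, 1], [-1, -2, -2], [-7/6, -19/6, -3]].
Y = SN⁻¹ = [[-44, -1, -16]] · [[1/3, 4/3, 1], [-1, -2, -2], [-7/6, -19/6, -3]] = [[5, -6, 6]].

Y = [[5, -6, 6]]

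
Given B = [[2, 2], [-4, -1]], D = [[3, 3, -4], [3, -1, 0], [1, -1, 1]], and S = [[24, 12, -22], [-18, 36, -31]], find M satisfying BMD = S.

M = [[-3, 3, 2], [5, 0, -5]]

Isolating M: multiply by B⁻¹ from the left and D⁻¹ from the right, so M = B⁻¹SD⁻¹.
B has determinant 6; B⁻¹ = [[-1/6, -1/3], [2/3, 1/3]].
det D = -4; the adjugate gives D⁻¹ = [[1/4, -1/4, 1], [3/4, -7/4, 3], [1/2, -3/2, 3]].
B⁻¹S = [[2, -14, 14], [10, 20, -25]].
M = (B⁻¹S)D⁻¹ = [[-3, 3, 2], [5, 0, -5]].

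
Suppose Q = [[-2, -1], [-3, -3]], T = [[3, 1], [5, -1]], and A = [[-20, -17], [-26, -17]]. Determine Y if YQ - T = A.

Y = [[1, 5], [3, 5]]

YQ = A + T = [[-17, -16], [-21, -18]].
Right-multiplying both sides by Q⁻¹ gives Y = (A + T)Q⁻¹.
det Q = 3; the adjugate gives Q⁻¹ = [[-1, 1/3], [1, -2/3]].
Y = (A + T)Q⁻¹ = [[1, 5], [3, 5]].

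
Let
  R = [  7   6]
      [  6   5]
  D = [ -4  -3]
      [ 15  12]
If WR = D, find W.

R is on the right of W, so right-multiply by R⁻¹: W = DR⁻¹.
det R = -1, so R⁻¹ = [[-5, 6], [6, -7]].
W = DR⁻¹ = [[-4, -3], [15, 12]] · [[-5, 6], [6, -7]] = [[2, -3], [-3, 6]].

W = [[2, -3], [-3, 6]]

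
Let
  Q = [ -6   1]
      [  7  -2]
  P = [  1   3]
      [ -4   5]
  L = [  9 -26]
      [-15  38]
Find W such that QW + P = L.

QW = L − P = [[8, -29], [-11, 33]].
Q is on the left of W, so left-multiply by Q⁻¹: W = Q⁻¹(L − P).
Q has determinant 5; Q⁻¹ = [[-2/5, -1/5], [-7/5, -6/5]].
W = Q⁻¹(L − P) = [[-1, 5], [2, 1]].

W = [[-1, 5], [2, 1]]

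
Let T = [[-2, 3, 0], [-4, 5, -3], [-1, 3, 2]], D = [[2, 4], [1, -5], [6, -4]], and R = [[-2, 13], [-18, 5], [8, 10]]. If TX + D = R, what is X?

TX = R − D = [[-4, 9], [-19, 10], [2, 14]].
Since T multiplies X on the left, X = T⁻¹(R − D).
T has determinant -5; T⁻¹ = [[-19/5, 6/5, 9/5], [-11/5, 4/5, 6/5], [7/5, -3/5, -2/5]].
X = T⁻¹(R − D) = [[-4, 3], [-4, 5], [5, 1]].

X = [[-4, 3], [-4, 5], [5, 1]]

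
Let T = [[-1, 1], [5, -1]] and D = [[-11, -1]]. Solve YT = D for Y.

Y = [[-4, -3]]

Since T sits to the right of Y, Y = DT⁻¹.
det T = -4; the adjugate gives T⁻¹ = [[1/4, 1/4], [5/4, 1/4]].
Y = DT⁻¹ = [[-11, -1]] · [[1/4, 1/4], [5/4, 1/4]] = [[-4, -3]].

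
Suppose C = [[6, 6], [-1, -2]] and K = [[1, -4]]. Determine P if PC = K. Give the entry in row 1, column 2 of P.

C is on the right of P, so right-multiply by C⁻¹: P = KC⁻¹.
det C = -6, so C⁻¹ = [[1/3, 1], [-1/6, -1]].
P = KC⁻¹ = [[1, -4]] · [[1/3, 1], [-1/6, -1]] = [[1, 5]].

5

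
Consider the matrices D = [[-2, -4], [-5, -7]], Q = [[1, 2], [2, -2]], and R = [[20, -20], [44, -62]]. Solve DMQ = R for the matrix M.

M = D⁻¹RQ⁻¹ (apply D⁻¹ on the left and Q⁻¹ on the right).
det D = -6; the adjugate gives D⁻¹ = [[7/6, -2/3], [-5/6, 1/3]].
Q has determinant -6; Q⁻¹ = [[1/3, 1/3], [1/3, -1/6]].
D⁻¹R = [[-6, 18], [-2, -4]].
M = (D⁻¹R)Q⁻¹ = [[4, -5], [-2, 0]].

M = [[4, -5], [-2, 0]]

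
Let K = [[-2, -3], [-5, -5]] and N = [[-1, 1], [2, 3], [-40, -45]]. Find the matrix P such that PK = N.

K is on the right of P, so right-multiply by K⁻¹: P = NK⁻¹.
det K = -5, so K⁻¹ = [[1, -3/5], [-1, 2/5]].
P = NK⁻¹ = [[-1, 1], [2, 3], [-40, -45]] · [[1, -3/5], [-1, 2/5]] = [[-2, 1], [-1, 0], [5, 6]].

P = [[-2, 1], [-1, 0], [5, 6]]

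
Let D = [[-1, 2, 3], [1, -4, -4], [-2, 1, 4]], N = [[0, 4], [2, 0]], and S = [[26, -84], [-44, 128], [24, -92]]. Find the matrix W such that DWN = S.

W = [[0, -2], [-3, 4], [-5, 1]]

Left-multiply by D⁻¹ and right-multiply by N⁻¹: W = D⁻¹SN⁻¹.
D has determinant -1; D⁻¹ = [[12, 5, -4], [-4, -2, 1], [7, 3, -2]].
det N = -8, so N⁻¹ = [[0, 1/2], [1/4, 0]].
D⁻¹S = [[-4, 0], [8, -12], [2, -20]].
W = (D⁻¹S)N⁻¹ = [[0, -2], [-3, 4], [-5, 1]].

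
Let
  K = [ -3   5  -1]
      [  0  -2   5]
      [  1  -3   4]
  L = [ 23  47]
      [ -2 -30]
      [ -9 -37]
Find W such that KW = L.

W = [[-6, -6], [1, 5], [0, -4]]

K is on the left of W, so left-multiply by K⁻¹: W = K⁻¹L.
K has determinant 2; K⁻¹ = [[7/2, -17/2, 23/2], [5/2, -11/2, 15/2], [1, -2, 3]].
W = K⁻¹L = [[7/2, -17/2, 23/2], [5/2, -11/2, 15/2], [1, -2, 3]] · [[23, 47], [-2, -30], [-9, -37]] = [[-6, -6], [1, 5], [0, -4]].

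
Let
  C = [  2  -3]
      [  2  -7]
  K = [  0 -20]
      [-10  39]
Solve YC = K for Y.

Since C sits to the right of Y, Y = KC⁻¹.
det C = -8, so C⁻¹ = [[7/8, -3/8], [1/4, -1/4]].
Y = KC⁻¹ = [[0, -20], [-10, 39]] · [[7/8, -3/8], [1/4, -1/4]] = [[-5, 5], [1, -6]].

Y = [[-5, 5], [1, -6]]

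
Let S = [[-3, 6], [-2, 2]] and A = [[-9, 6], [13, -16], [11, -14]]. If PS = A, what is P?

P = [[-1, 6], [-1, -5], [-1, -4]]

S is on the right of P, so right-multiply by S⁻¹: P = AS⁻¹.
det S = 6, so S⁻¹ = [[1/3, -1], [1/3, -1/2]].
P = AS⁻¹ = [[-9, 6], [13, -16], [11, -14]] · [[1/3, -1], [1/3, -1/2]] = [[-1, 6], [-1, -5], [-1, -4]].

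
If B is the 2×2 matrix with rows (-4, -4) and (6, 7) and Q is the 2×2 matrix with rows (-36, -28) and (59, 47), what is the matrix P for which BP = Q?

B is on the left of P, so left-multiply by B⁻¹: P = B⁻¹Q.
det B = -4, so B⁻¹ = [[-7/4, -1], [3/2, 1]].
P = B⁻¹Q = [[-7/4, -1], [3/2, 1]] · [[-36, -28], [59, 47]] = [[4, 2], [5, 5]].

P = [[4, 2], [5, 5]]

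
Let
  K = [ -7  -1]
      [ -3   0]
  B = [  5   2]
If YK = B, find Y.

Y = [[-2, 3]]

Right-multiplying both sides by K⁻¹ gives Y = BK⁻¹.
det K = -3, so K⁻¹ = [[0, -1/3], [-1, 7/3]].
Y = BK⁻¹ = [[5, 2]] · [[0, -1/3], [-1, 7/3]] = [[-2, 3]].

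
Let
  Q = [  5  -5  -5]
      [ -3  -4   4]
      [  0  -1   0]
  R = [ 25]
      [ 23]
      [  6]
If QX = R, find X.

Q is on the left of X, so left-multiply by Q⁻¹: X = Q⁻¹R.
Q has determinant 5; Q⁻¹ = [[4/5, 1, -8], [0, 0, -1], [3/5, 1, -7]].
X = Q⁻¹R = [[4/5, 1, -8], [0, 0, -1], [3/5, 1, -7]] · [[25], [23], [6]] = [[-5], [-6], [-4]].

X = [[-5], [-6], [-4]]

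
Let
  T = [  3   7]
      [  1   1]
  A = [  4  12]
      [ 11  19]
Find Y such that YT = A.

Y = [[2, -2], [2, 5]]

Right-multiplying both sides by T⁻¹ gives Y = AT⁻¹.
T has determinant -4; T⁻¹ = [[-1/4, 7/4], [1/4, -3/4]].
Y = AT⁻¹ = [[4, 12], [11, 19]] · [[-1/4, 7/4], [1/4, -3/4]] = [[2, -2], [2, 5]].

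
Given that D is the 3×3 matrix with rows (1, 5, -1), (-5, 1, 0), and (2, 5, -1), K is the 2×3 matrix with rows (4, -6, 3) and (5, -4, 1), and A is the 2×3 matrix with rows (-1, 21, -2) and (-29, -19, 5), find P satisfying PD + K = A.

P = [[5, 2, 0], [1, 5, -5]]

PD = A − K = [[-5, 27, -5], [-34, -15, 4]].
Since D sits to the right of P, P = (A − K)D⁻¹.
det D = 1; the adjugate gives D⁻¹ = [[-1, 0, 1], [-5, 1, 5], [-27, 5, 26]].
P = (A − K)D⁻¹ = [[5, 2, 0], [1, 5, -5]].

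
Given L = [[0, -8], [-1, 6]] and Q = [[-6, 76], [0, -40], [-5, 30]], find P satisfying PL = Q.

L is on the right of P, so right-multiply by L⁻¹: P = QL⁻¹.
det L = -8; the adjugate gives L⁻¹ = [[-3/4, -1], [-1/8, 0]].
P = QL⁻¹ = [[-6, 76], [0, -40], [-5, 30]] · [[-3/4, -1], [-1/8, 0]] = [[-5, 6], [5, 0], [0, 5]].

P = [[-5, 6], [5, 0], [0, 5]]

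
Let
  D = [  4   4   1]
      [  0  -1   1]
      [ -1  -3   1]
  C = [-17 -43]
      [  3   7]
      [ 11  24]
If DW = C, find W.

W = [[0, -5], [-4, -6], [-1, 1]]

Since D multiplies W on the left, W = D⁻¹C.
D has determinant 3; D⁻¹ = [[2/3, -7/3, 5/3], [-1/3, 5/3, -4/3], [-1/3, 8/3, -4/3]].
W = D⁻¹C = [[2/3, -7/3, 5/3], [-1/3, 5/3, -4/3], [-1/3, 8/3, -4/3]] · [[-17, -43], [3, 7], [11, 24]] = [[0, -5], [-4, -6], [-1, 1]].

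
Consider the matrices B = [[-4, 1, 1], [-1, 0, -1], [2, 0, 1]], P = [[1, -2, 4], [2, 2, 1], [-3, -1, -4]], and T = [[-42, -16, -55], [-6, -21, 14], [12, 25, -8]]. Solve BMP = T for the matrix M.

M = B⁻¹TP⁻¹ (apply B⁻¹ on the left and P⁻¹ on the right).
det B = -1; the adjugate gives B⁻¹ = [[0, 1, 1], [1, 6, 5], [0, -2, -1]].
det P = -1, so P⁻¹ = [[7, 12, 10], [-5, -8, -7], [-4, -7, -6]].
B⁻¹T = [[6, 4, 6], [-18, -17, -11], [0, 17, -20]].
M = (B⁻¹T)P⁻¹ = [[-2, -2, -4], [3, -3, 5], [-5, 4, 1]].

M = [[-2, -2, -4], [3, -3, 5], [-5, 4, 1]]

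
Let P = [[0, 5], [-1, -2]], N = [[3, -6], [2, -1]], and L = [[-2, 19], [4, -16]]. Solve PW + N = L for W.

PW = L − N = [[-5, 25], [2, -15]].
Left-multiplying both sides by P⁻¹ gives W = P⁻¹(L − N).
det P = 5, so P⁻¹ = [[-2/5, -1], [1/5, 0]].
W = P⁻¹(L − N) = [[0, 5], [-1, 5]].

W = [[0, 5], [-1, 5]]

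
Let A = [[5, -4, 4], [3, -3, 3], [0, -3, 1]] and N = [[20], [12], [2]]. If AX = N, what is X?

Since A multiplies X on the left, X = A⁻¹N.
det A = 6; the adjugate gives A⁻¹ = [[1, -4/3, 0], [-1/2, 5/6, -1/2], [-3/2, 5/2, -1/2]].
X = A⁻¹N = [[1, -4/3, 0], [-1/2, 5/6, -1/2], [-3/2, 5/2, -1/2]] · [[20], [12], [2]] = [[4], [-1], [-1]].

X = [[4], [-1], [-1]]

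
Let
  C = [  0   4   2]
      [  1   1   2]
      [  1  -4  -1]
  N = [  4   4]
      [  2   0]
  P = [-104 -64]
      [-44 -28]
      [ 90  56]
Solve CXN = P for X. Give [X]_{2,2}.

-5

X = C⁻¹PN⁻¹ (apply C⁻¹ on the left and N⁻¹ on the right).
C has determinant 2; C⁻¹ = [[7/2, -2, 3], [3/2, -1, 1], [-5/2, 2, -2]].
det N = -8, so N⁻¹ = [[0, 1/2], [1/4, -1/2]].
C⁻¹P = [[-6, 0], [-22, -12], [-8, -8]].
X = (C⁻¹P)N⁻¹ = [[0, -3], [-3, -5], [-2, 0]].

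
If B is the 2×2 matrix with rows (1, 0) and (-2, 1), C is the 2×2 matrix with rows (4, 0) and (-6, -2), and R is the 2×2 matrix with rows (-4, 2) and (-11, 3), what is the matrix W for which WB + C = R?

W = [[-4, 2], [5, 5]]

WB = R − C = [[-8, 2], [-5, 5]].
B is on the right of W, so right-multiply by B⁻¹: W = (R − C)B⁻¹.
det B = 1; the adjugate gives B⁻¹ = [[1, 0], [2, 1]].
W = (R − C)B⁻¹ = [[-4, 2], [5, 5]].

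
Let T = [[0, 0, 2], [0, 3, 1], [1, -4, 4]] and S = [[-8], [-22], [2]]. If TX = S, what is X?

X = [[-6], [-6], [-4]]

T is on the left of X, so left-multiply by T⁻¹: X = T⁻¹S.
det T = -6; the adjugate gives T⁻¹ = [[-8/3, 4/3, 1], [-1/6, 1/3, 0], [1/2, 0, 0]].
X = T⁻¹S = [[-8/3, 4/3, 1], [-1/6, 1/3, 0], [1/2, 0, 0]] · [[-8], [-22], [2]] = [[-6], [-6], [-4]].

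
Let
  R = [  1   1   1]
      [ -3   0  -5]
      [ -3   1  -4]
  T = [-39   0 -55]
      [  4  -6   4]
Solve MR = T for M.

M = [[-6, 5, 6], [-2, 2, -4]]

Since R sits to the right of M, M = TR⁻¹.
det R = 5; the adjugate gives R⁻¹ = [[1, 1, -1], [3/5, -1/5, 2/5], [-3/5, -4/5, 3/5]].
M = TR⁻¹ = [[-39, 0, -55], [4, -6, 4]] · [[1, 1, -1], [3/5, -1/5, 2/5], [-3/5, -4/5, 3/5]] = [[-6, 5, 6], [-2, 2, -4]].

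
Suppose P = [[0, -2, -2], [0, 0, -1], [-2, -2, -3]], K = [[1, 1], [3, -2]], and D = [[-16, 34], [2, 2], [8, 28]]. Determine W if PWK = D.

W = P⁻¹DK⁻¹ (apply P⁻¹ on the left and K⁻¹ on the right).
det P = -4; the adjugate gives P⁻¹ = [[1/2, 1/2, -1/2], [-1/2, 1, 0], [0, -1, 0]].
det K = -5, so K⁻¹ = [[2/5, 1/5], [3/5, -1/5]].
P⁻¹D = [[-11, 4], [10, -15], [-2, -2]].
W = (P⁻¹D)K⁻¹ = [[-2, -3], [-5, 5], [-2, 0]].

W = [[-2, -3], [-5, 5], [-2, 0]]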